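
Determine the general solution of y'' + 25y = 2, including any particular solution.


Homogeneous part: r² + 25 = 0 ⇒ r = ±5i, so y_h = C₁cos(5x) + C₂sin(5x).
Try constant y_p = A; plug in: 25A = 2 ⇒ A = 2/25.
General solution: y = C₁cos(5x) + C₂sin(5x) + 2/25.


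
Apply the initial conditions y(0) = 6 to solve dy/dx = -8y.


General solution of y' = -8y is y = Ce^(-8x).
Apply y(0) = 6: C = 6.
Particular solution: y = 6e^(-8x).


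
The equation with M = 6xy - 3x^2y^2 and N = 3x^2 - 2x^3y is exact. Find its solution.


Check exactness: ∂M/∂y = 6x - 6x^2y and ∂N/∂x = 6x - 6x^2y; equal, so the equation is exact.
Integrate M with respect to x (treating y as constant): ∫M dx = 3x^2y - x^3y^2 + h(y).
Differentiate w.r.t. y and set equal to N: all terms match, so h'(y) = 0 and h is a constant absorbed into C.
General solution: 3x^2y - x^3y^2 = C.


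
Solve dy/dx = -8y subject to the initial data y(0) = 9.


General solution of y' = -8y is y = Ce^(-8x).
Apply y(0) = 9: C = 9.
Particular solution: y = 9e^(-8x).


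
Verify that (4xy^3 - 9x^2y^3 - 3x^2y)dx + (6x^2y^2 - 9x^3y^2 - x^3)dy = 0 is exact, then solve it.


Check exactness: ∂M/∂y = 12xy^2 - 27x^2y^2 - 3x^2 and ∂N/∂x = 12xy^2 - 27x^2y^2 - 3x^2; equal, so the equation is exact.
Integrate M with respect to x (treating y as constant): ∫M dx = 2x^2y^3 - 3x^3y^3 - x^3y + h(y).
Differentiate w.r.t. y and set equal to N: all terms match, so h'(y) = 0 and h is a constant absorbed into C.
General solution: 2x^2y^3 - 3x^3y^3 - x^3y = C.


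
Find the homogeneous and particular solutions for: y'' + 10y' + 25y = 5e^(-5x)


Characteristic polynomial (r + 5)² = 0; repeated root r = -5.
y_h = (C₁ + C₂x)e^(-5x). Forcing matches the repeated root (resonance), so try y_p = Ax² e^(-5x).
Substitute and solve for A: 2A = 5, so A = 5/2.
General solution: y = (C₁ + C₂x + (5/2)x²)e^(-5x).


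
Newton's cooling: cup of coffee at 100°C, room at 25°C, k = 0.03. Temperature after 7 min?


Newton's law: dT/dt = -k(T - T_a) has solution T(t) = T_a + (T₀ - T_a)e^(-kt).
Plug in T_a = 25, T₀ = 100, k = 0.03, t = 7: T(7) = 25 + (75)e^(-0.21) ≈ 85.8°C.


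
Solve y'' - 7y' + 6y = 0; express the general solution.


Characteristic equation: r² - 7r + 6 = 0.
Factor: (r - 6)(r - 1) = 0 ⇒ r = 6, 1 (distinct real).
General solution: y = C₁e^(6x) + C₂e^(x).


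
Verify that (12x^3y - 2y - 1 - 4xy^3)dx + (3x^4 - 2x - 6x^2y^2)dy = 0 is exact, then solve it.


Check exactness: ∂M/∂y = 12x^3 - 2 - 12xy^2 and ∂N/∂x = 12x^3 - 2 - 12xy^2; equal, so the equation is exact.
Integrate M with respect to x (treating y as constant): ∫M dx = 3x^4y - 2xy - x - 2x^2y^3 + h(y).
Differentiate w.r.t. y and set equal to N: all terms match, so h'(y) = 0 and h is a constant absorbed into C.
General solution: 3x^4y - 2xy - x - 2x^2y^3 = C.


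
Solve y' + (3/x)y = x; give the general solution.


P(x) = 3/x ⇒ μ = x^3.
(x^3 y)' = x^3·x^1 = x^4.
Integrate: x^3 y = x^5/(5) + C.
Solve for y: y = (1/5)x^2 + C/x^3.


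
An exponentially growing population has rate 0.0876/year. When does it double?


Exponential growth: P(t) = P₀ e^(0.0876t). Set P(t)/P₀ = 2: e^(0.0876t) = 2.
Solve: t = ln(2)/0.0876 ≈ 7.91 years.


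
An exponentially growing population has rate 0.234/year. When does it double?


Exponential growth: P(t) = P₀ e^(0.234t). Set P(t)/P₀ = 2: e^(0.234t) = 2.
Solve: t = ln(2)/0.234 ≈ 2.96 years.


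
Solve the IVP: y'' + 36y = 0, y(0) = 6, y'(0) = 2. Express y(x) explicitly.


Characteristic roots of r² + 36 = 0 are ±6i, so y = C₁cos(6x) + C₂sin(6x).
Apply y(0) = 6: C₁ = 6. Differentiate and apply y'(0) = 2: 6·C₂ = 2, so C₂ = 1/3.
Particular solution: y = 6cos(6x) + (1/3)sin(6x).


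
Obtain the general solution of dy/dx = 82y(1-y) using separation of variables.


Separate: dy/[y(1-y)] = 82 dx.
Partial fractions: 1/[y(1-y)] = 1/y + 1/(1-y).
Integrate: ln|y/(1-y)| = 82x + C₀.
Solve for y: y = 1/(1 + Ce^(-82x)).


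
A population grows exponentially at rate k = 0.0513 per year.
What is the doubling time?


Exponential growth: P(t) = P₀ e^(0.0513t). Set P(t)/P₀ = 2: e^(0.0513t) = 2.
Solve: t = ln(2)/0.0513 ≈ 13.51 years.


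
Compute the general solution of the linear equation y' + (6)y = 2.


P(x) = 6, Q(x) = 2; integrating factor μ = e^(6x).
(μ y)' = 2e^(6x) ⇒ μ y = (1/3)e^(6x) + C.
Divide by μ: y = 1/3 + Ce^(-6x).


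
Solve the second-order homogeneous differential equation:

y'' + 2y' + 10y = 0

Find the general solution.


Characteristic equation: r² + 2r + 10 = 0.
Discriminant is negative; roots r = -1 ± 3i (complex conjugate pair).
General solution uses e^(α x)(C₁ cos(β x) + C₂ sin(β x)): y = e^(-x)(C₁cos(3x) + C₂sin(3x)).


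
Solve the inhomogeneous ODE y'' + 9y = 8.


Homogeneous part: r² + 9 = 0 ⇒ r = ±3i, so y_h = C₁cos(3x) + C₂sin(3x).
Try constant y_p = A; plug in: 9A = 8 ⇒ A = 8/9.
General solution: y = C₁cos(3x) + C₂sin(3x) + 8/9.


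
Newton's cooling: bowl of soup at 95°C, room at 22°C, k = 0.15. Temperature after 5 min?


Newton's law: dT/dt = -k(T - T_a) has solution T(t) = T_a + (T₀ - T_a)e^(-kt).
Plug in T_a = 22, T₀ = 95, k = 0.15, t = 5: T(5) = 22 + (73)e^(-0.75) ≈ 56.5°C.


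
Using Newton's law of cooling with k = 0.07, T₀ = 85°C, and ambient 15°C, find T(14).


Newton's law: dT/dt = -k(T - T_a) has solution T(t) = T_a + (T₀ - T_a)e^(-kt).
Plug in T_a = 15, T₀ = 85, k = 0.07, t = 14: T(14) = 15 + (70)e^(-0.98) ≈ 41.3°C.


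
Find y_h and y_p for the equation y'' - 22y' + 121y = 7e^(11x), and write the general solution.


Characteristic polynomial (r - 11)² = 0; repeated root r = 11.
y_h = (C₁ + C₂x)e^(11x). Forcing matches the repeated root (resonance), so try y_p = Ax² e^(11x).
Substitute and solve for A: 2A = 7, so A = 7/2.
General solution: y = (C₁ + C₂x + (7/2)x²)e^(11x).


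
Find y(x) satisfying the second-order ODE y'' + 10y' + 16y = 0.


Characteristic equation: r² + 10r + 16 = 0.
Factor: (r + 2)(r + 8) = 0 ⇒ r = -2, -8 (distinct real).
General solution: y = C₁e^(-2x) + C₂e^(-8x).


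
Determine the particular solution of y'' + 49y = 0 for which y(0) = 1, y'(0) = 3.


Characteristic roots of r² + 49 = 0 are ±7i, so y = C₁cos(7x) + C₂sin(7x).
Apply y(0) = 1: C₁ = 1. Differentiate and apply y'(0) = 3: 7·C₂ = 3, so C₂ = 3/7.
Particular solution: y = cos(7x) + (3/7)sin(7x).


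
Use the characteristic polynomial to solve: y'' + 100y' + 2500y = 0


Characteristic equation: r² + 100r + 2500 = 0, i.e. (r + 50)² = 0.
Repeated root r = -50; include an x factor for the second linearly independent solution.
General solution: y = (C₁ + C₂x)e^(-50x).


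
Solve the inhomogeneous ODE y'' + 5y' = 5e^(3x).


Characteristic roots of r² + 5r = 0 are 0, -5.
y_h = C₁ + C₂e^(-5x).
Forcing exponent 3 is not a characteristic root; try y_p = Ae^(3x).
Substitute: A·(9 + (5)·3 + (0)) = A·24 = 5, so A = 5/24.
General solution: y = C₁ + C₂e^(-5x) + (5/24)e^(3x).


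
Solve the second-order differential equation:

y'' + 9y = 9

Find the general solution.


Homogeneous part: r² + 9 = 0 ⇒ r = ±3i, so y_h = C₁cos(3x) + C₂sin(3x).
Try constant y_p = A; plug in: 9A = 9 ⇒ A = 1.
General solution: y = C₁cos(3x) + C₂sin(3x) + 1.


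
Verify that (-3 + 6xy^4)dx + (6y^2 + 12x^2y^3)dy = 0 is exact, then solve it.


Check exactness: ∂M/∂y = 24xy^3 and ∂N/∂x = 24xy^3; equal, so the equation is exact.
Integrate M with respect to x (treating y as constant): ∫M dx = -3x + 3x^2y^4 + h(y).
Differentiate w.r.t. y and set equal to N: the x-dependent terms already match, leaving h'(y) = 6y^2. Integrate: h(y) = 2y^3.
So F(x,y) = -3x + 2y^3 + 3x^2y^4.
General solution: -3x + 2y^3 + 3x^2y^4 = C.


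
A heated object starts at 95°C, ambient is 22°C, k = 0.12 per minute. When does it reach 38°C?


From T(t) = T_a + (T₀ - T_a)e^(-kt), set T(t) = 38:
(38 - 22) / (95 - 22) = e^(-0.12t), so t = -ln(0.219)/0.12 ≈ 12.6 minutes.


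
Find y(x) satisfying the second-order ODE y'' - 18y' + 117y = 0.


Characteristic equation: r² - 18r + 117 = 0.
Discriminant is negative; roots r = 9 ± 6i (complex conjugate pair).
General solution uses e^(α x)(C₁ cos(β x) + C₂ sin(β x)): y = e^(9x)(C₁cos(6x) + C₂sin(6x)).


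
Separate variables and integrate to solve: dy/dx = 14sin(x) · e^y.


Separate: e^(-y) dy = 14sin(x) dx.
Integrate: -e^(-y) = -14cos(x) + C₀.
Rearrange: e^(-y) = 14cos(x) + C.


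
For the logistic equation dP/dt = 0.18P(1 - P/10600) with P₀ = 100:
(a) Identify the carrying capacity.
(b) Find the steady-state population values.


Logistic ODE dP/dt = 0.18P(1 - P/10600) has equilibria where dP/dt = 0, i.e. P = 0 or P = 10600.
The coefficient (1 - P/K) = 0 when P = K, identifying K = 10600 as the carrying capacity.
(a) K = 10600; (b) equilibria P = 0 and P = 10600.


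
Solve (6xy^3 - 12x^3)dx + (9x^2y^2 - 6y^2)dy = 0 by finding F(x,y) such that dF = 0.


Check exactness: ∂M/∂y = 18xy^2 and ∂N/∂x = 18xy^2; equal, so the equation is exact.
Integrate M with respect to x (treating y as constant): ∫M dx = 3x^2y^3 - 3x^4 + h(y).
Differentiate w.r.t. y and set equal to N: the x-dependent terms already match, leaving h'(y) = -6y^2. Integrate: h(y) = -2y^3.
So F(x,y) = 3x^2y^3 - 3x^4 - 2y^3.
General solution: 3x^2y^3 - 3x^4 - 2y^3 = C.


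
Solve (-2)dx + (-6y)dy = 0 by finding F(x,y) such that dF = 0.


Check exactness: ∂M/∂y = 0 and ∂N/∂x = 0; equal, so the equation is exact.
Integrate M with respect to x (treating y as constant): ∫M dx = -2x + h(y).
Differentiate w.r.t. y and set equal to N: the x-dependent terms already match, leaving h'(y) = -6y. Integrate: h(y) = -3y^2.
So F(x,y) = -2x - 3y^2.
General solution: -2x - 3y^2 = C.


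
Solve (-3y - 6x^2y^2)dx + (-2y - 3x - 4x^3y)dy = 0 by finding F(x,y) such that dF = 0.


Check exactness: ∂M/∂y = -3 - 12x^2y and ∂N/∂x = -3 - 12x^2y; equal, so the equation is exact.
Integrate M with respect to x (treating y as constant): ∫M dx = -3xy - 2x^3y^2 + h(y).
Differentiate w.r.t. y and set equal to N: the x-dependent terms already match, leaving h'(y) = -2y. Integrate: h(y) = -y^2.
So F(x,y) = -y^2 - 3xy - 2x^3y^2.
General solution: -y^2 - 3xy - 2x^3y^2 = C.


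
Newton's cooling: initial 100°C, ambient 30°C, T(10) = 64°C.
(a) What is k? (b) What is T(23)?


Newton's law: T(t) = T_a + (T₀ - T_a)e^(-kt).
(a) Use T(10) = 64: (64 - 30)/(100 - 30) = e^(-k·10), so k = -ln(0.486)/10 ≈ 0.0722.
(b) Apply k to t = 23: T(23) = 30 + (70)e^(-1.661) ≈ 43.3°C.


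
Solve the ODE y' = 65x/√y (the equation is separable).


Separate: √y dy = 65x dx.
Integrate: (2/3)y^(3/2) = (65/2)x² + C.


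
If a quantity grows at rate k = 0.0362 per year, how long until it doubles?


Exponential growth: P(t) = P₀ e^(0.0362t). Set P(t)/P₀ = 2: e^(0.0362t) = 2.
Solve: t = ln(2)/0.0362 ≈ 19.15 years.


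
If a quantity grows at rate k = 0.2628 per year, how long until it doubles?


Exponential growth: P(t) = P₀ e^(0.2628t). Set P(t)/P₀ = 2: e^(0.2628t) = 2.
Solve: t = ln(2)/0.2628 ≈ 2.64 years.


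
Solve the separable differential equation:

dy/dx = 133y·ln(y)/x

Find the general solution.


Separate: dy/[y ln(y)] = 133 dx/x.
Substitute u = ln(y): du/u = 133 dx/x.
Integrate: ln|ln(y)| = 133ln|x| + C₀, hence ln(y) = C·x^133.


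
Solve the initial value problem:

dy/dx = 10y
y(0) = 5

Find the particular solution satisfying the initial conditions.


General solution of y' = 10y is y = Ce^(10x).
Apply y(0) = 5: C = 5.
Particular solution: y = 5e^(10x).


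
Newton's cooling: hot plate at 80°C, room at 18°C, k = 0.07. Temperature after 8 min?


Newton's law: dT/dt = -k(T - T_a) has solution T(t) = T_a + (T₀ - T_a)e^(-kt).
Plug in T_a = 18, T₀ = 80, k = 0.07, t = 8: T(8) = 18 + (62)e^(-0.56) ≈ 53.4°C.


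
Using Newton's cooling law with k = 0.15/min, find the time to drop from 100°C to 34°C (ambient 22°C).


From T(t) = T_a + (T₀ - T_a)e^(-kt), set T(t) = 34:
(34 - 22) / (100 - 22) = e^(-0.15t), so t = -ln(0.154)/0.15 ≈ 12.5 minutes.


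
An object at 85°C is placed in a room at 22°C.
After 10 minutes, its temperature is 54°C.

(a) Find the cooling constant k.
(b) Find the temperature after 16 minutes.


Newton's law: T(t) = T_a + (T₀ - T_a)e^(-kt).
(a) Use T(10) = 54: (54 - 22)/(85 - 22) = e^(-k·10), so k = -ln(0.508)/10 ≈ 0.0677.
(b) Apply k to t = 16: T(16) = 22 + (63)e^(-1.084) ≈ 43.3°C.


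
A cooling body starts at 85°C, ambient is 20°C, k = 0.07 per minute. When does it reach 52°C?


From T(t) = T_a + (T₀ - T_a)e^(-kt), set T(t) = 52:
(52 - 20) / (85 - 20) = e^(-0.07t), so t = -ln(0.492)/0.07 ≈ 10.1 minutes.


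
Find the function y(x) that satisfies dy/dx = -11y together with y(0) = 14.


General solution of y' = -11y is y = Ce^(-11x).
Apply y(0) = 14: C = 14.
Particular solution: y = 14e^(-11x).


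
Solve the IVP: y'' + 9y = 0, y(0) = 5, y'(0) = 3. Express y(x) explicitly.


Characteristic roots of r² + 9 = 0 are ±3i, so y = C₁cos(3x) + C₂sin(3x).
Apply y(0) = 5: C₁ = 5. Differentiate and apply y'(0) = 3: 3·C₂ = 3, so C₂ = 1.
Particular solution: y = 5cos(3x) + sin(3x).


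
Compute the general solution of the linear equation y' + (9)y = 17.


P(x) = 9, Q(x) = 17; integrating factor μ = e^(9x).
(μ y)' = 17e^(9x) ⇒ μ y = (17/9)e^(9x) + C.
Divide by μ: y = 17/9 + Ce^(-9x).


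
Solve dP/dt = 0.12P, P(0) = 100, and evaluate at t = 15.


The ODE dP/dt = 0.12P has solution P(t) = P(0)e^(0.12t).
Substitute P(0) = 100 and t = 15: P(15) = 100 e^(1.80) ≈ 605.


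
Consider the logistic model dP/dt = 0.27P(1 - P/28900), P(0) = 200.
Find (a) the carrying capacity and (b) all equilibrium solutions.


Logistic ODE dP/dt = 0.27P(1 - P/28900) has equilibria where dP/dt = 0, i.e. P = 0 or P = 28900.
The coefficient (1 - P/K) = 0 when P = K, identifying K = 28900 as the carrying capacity.
(a) K = 28900; (b) equilibria P = 0 and P = 28900.


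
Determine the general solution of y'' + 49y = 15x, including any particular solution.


Homogeneous: r² + 49 = 0 ⇒ r = ±7i, y_h = C₁cos(7x) + C₂sin(7x).
Polynomial forcing; try y_p = Ax + B. Then y_p'' + 49 y_p = 49(Ax + B) = 15x, so B = 0 and A = 15/49.
General solution: y = C₁cos(7x) + C₂sin(7x) + (15/49)x.


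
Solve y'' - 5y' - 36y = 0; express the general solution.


Characteristic equation: r² - 5r - 36 = 0.
Factor: (r + 4)(r - 9) = 0 ⇒ r = -4, 9 (distinct real).
General solution: y = C₁e^(-4x) + C₂e^(9x).


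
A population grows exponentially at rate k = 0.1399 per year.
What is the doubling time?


Exponential growth: P(t) = P₀ e^(0.1399t). Set P(t)/P₀ = 2: e^(0.1399t) = 2.
Solve: t = ln(2)/0.1399 ≈ 4.95 years.


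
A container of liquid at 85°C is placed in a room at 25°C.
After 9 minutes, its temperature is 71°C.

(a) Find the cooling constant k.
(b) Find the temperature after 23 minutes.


Newton's law: T(t) = T_a + (T₀ - T_a)e^(-kt).
(a) Use T(9) = 71: (71 - 25)/(85 - 25) = e^(-k·9), so k = -ln(0.767)/9 ≈ 0.0295.
(b) Apply k to t = 23: T(23) = 25 + (60)e^(-0.679) ≈ 55.4°C.


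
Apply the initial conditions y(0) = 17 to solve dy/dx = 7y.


General solution of y' = 7y is y = Ce^(7x).
Apply y(0) = 17: C = 17.
Particular solution: y = 17e^(7x).


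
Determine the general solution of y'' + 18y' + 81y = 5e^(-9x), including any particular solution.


Characteristic polynomial (r + 9)² = 0; repeated root r = -9.
y_h = (C₁ + C₂x)e^(-9x). Forcing matches the repeated root (resonance), so try y_p = Ax² e^(-9x).
Substitute and solve for A: 2A = 5, so A = 5/2.
General solution: y = (C₁ + C₂x + (5/2)x²)e^(-9x).


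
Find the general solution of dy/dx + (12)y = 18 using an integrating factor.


P(x) = 12, Q(x) = 18; integrating factor μ = e^(12x).
(μ y)' = 18e^(12x) ⇒ μ y = (3/2)e^(12x) + C.
Divide by μ: y = 3/2 + Ce^(-12x).


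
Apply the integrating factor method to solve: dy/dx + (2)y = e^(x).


P(x) = 2 ⇒ μ = e^(2x).
(μ y)' = e^(3x) ⇒ μ y = e^(3x)/3 + C.
Divide by μ: y = (1/3)e^(x) + Ce^(-2x).


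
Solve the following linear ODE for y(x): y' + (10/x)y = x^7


P(x) = 10/x ⇒ μ = x^10.
(x^10 y)' = x^17 ⇒ x^10 y = x^18/(18) + C.
Solve for y: y = (1/18)x^8 + C/x^10.


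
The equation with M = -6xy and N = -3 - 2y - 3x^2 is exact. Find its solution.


Check exactness: ∂M/∂y = -6x and ∂N/∂x = -6x; equal, so the equation is exact.
Integrate M with respect to x (treating y as constant): ∫M dx = -3x^2y + h(y).
Differentiate w.r.t. y and set equal to N: the x-dependent terms already match, leaving h'(y) = -3 - 2y. Integrate: h(y) = -3y - y^2.
So F(x,y) = -3y - y^2 - 3x^2y.
General solution: -3y - y^2 - 3x^2y = C.


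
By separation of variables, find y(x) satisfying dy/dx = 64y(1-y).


Separate: dy/[y(1-y)] = 64 dx.
Partial fractions: 1/[y(1-y)] = 1/y + 1/(1-y).
Integrate: ln|y/(1-y)| = 64x + C₀.
Solve for y: y = 1/(1 + Ce^(-64x)).


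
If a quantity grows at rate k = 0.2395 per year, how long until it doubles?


Exponential growth: P(t) = P₀ e^(0.2395t). Set P(t)/P₀ = 2: e^(0.2395t) = 2.
Solve: t = ln(2)/0.2395 ≈ 2.89 years.


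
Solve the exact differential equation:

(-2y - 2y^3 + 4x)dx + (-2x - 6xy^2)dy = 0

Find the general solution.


Check exactness: ∂M/∂y = -2 - 6y^2 and ∂N/∂x = -2 - 6y^2; equal, so the equation is exact.
Integrate M with respect to x (treating y as constant): ∫M dx = -2xy - 2xy^3 + 2x^2 + h(y).
Differentiate w.r.t. y and set equal to N: all terms match, so h'(y) = 0 and h is a constant absorbed into C.
General solution: -2xy - 2xy^3 + 2x^2 = C.


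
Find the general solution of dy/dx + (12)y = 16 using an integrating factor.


P(x) = 12, Q(x) = 16; integrating factor μ = e^(12x).
(μ y)' = 16e^(12x) ⇒ μ y = (4/3)e^(12x) + C.
Divide by μ: y = 4/3 + Ce^(-12x).


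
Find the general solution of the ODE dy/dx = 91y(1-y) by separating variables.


Separate: dy/[y(1-y)] = 91 dx.
Partial fractions: 1/[y(1-y)] = 1/y + 1/(1-y).
Integrate: ln|y/(1-y)| = 91x + C₀.
Solve for y: y = 1/(1 + Ce^(-91x)).


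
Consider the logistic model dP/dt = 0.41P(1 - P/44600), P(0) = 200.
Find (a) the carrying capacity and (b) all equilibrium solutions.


Logistic ODE dP/dt = 0.41P(1 - P/44600) has equilibria where dP/dt = 0, i.e. P = 0 or P = 44600.
The coefficient (1 - P/K) = 0 when P = K, identifying K = 44600 as the carrying capacity.
(a) K = 44600; (b) equilibria P = 0 and P = 44600.


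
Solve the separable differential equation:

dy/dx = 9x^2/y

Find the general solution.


Separate variables: y dy = 9x^2 dx.
Integrate both sides: y²/2 = 3x^3 + C₀.
Multiply by 2: y² = 6x^3 + C.


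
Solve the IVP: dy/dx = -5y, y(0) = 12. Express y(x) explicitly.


General solution of y' = -5y is y = Ce^(-5x).
Apply y(0) = 12: C = 12.
Particular solution: y = 12e^(-5x).


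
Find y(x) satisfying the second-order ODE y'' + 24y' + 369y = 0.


Characteristic equation: r² + 24r + 369 = 0.
Discriminant is negative; roots r = -12 ± 15i (complex conjugate pair).
General solution uses e^(α x)(C₁ cos(β x) + C₂ sin(β x)): y = e^(-12x)(C₁cos(15x) + C₂sin(15x)).


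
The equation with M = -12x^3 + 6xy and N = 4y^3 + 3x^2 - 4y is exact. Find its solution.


Check exactness: ∂M/∂y = 6x and ∂N/∂x = 6x; equal, so the equation is exact.
Integrate M with respect to x (treating y as constant): ∫M dx = -3x^4 + 3x^2y + h(y).
Differentiate w.r.t. y and set equal to N: the x-dependent terms already match, leaving h'(y) = 4y^3 - 4y. Integrate: h(y) = y^4 - 2y^2.
So F(x,y) = y^4 - 3x^4 + 3x^2y - 2y^2.
General solution: y^4 - 3x^4 + 3x^2y - 2y^2 = C.


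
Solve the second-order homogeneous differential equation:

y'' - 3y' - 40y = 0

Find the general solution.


Characteristic equation: r² - 3r - 40 = 0.
Factor: (r - 8)(r + 5) = 0 ⇒ r = 8, -5 (distinct real).
General solution: y = C₁e^(8x) + C₂e^(-5x).


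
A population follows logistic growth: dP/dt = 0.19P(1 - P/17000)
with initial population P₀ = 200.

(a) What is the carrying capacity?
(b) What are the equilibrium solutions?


Logistic ODE dP/dt = 0.19P(1 - P/17000) has equilibria where dP/dt = 0, i.e. P = 0 or P = 17000.
The coefficient (1 - P/K) = 0 when P = K, identifying K = 17000 as the carrying capacity.
(a) K = 17000; (b) equilibria P = 0 and P = 17000.


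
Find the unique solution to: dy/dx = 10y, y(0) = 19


General solution of y' = 10y is y = Ce^(10x).
Apply y(0) = 19: C = 19.
Particular solution: y = 19e^(10x).


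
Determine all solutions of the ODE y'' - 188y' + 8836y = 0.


Characteristic equation: r² - 188r + 8836 = 0, i.e. (r - 94)² = 0.
Repeated root r = 94; include an x factor for the second linearly independent solution.
General solution: y = (C₁ + C₂x)e^(94x).


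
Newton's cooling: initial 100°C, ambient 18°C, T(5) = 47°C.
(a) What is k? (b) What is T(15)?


Newton's law: T(t) = T_a + (T₀ - T_a)e^(-kt).
(a) Use T(5) = 47: (47 - 18)/(100 - 18) = e^(-k·5), so k = -ln(0.354)/5 ≈ 0.2079.
(b) Apply k to t = 15: T(15) = 18 + (82)e^(-3.118) ≈ 21.6°C.


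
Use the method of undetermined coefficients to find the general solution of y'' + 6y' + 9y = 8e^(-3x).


Characteristic polynomial (r + 3)² = 0; repeated root r = -3.
y_h = (C₁ + C₂x)e^(-3x). Forcing matches the repeated root (resonance), so try y_p = Ax² e^(-3x).
Substitute and solve for A: 2A = 8, so A = 4.
General solution: y = (C₁ + C₂x + 4x²)e^(-3x).


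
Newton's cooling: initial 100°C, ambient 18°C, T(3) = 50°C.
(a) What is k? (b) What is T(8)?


Newton's law: T(t) = T_a + (T₀ - T_a)e^(-kt).
(a) Use T(3) = 50: (50 - 18)/(100 - 18) = e^(-k·3), so k = -ln(0.390)/3 ≈ 0.3137.
(b) Apply k to t = 8: T(8) = 18 + (82)e^(-2.509) ≈ 24.7°C.


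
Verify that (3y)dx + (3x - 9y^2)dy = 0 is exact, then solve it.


Check exactness: ∂M/∂y = 3 and ∂N/∂x = 3; equal, so the equation is exact.
Integrate M with respect to x (treating y as constant): ∫M dx = 3xy + h(y).
Differentiate w.r.t. y and set equal to N: the x-dependent terms already match, leaving h'(y) = -9y^2. Integrate: h(y) = -3y^3.
So F(x,y) = 3xy - 3y^3.
General solution: 3xy - 3y^3 = C.


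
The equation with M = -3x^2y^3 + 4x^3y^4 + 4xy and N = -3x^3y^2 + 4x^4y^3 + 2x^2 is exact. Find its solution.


Check exactness: ∂M/∂y = -9x^2y^2 + 16x^3y^3 + 4x and ∂N/∂x = -9x^2y^2 + 16x^3y^3 + 4x; equal, so the equation is exact.
Integrate M with respect to x (treating y as constant): ∫M dx = -x^3y^3 + x^4y^4 + 2x^2y + h(y).
Differentiate w.r.t. y and set equal to N: all terms match, so h'(y) = 0 and h is a constant absorbed into C.
General solution: -x^3y^3 + x^4y^4 + 2x^2y = C.


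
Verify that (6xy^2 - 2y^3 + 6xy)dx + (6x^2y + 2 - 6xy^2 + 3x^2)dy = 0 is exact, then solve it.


Check exactness: ∂M/∂y = 12xy - 6y^2 + 6x and ∂N/∂x = 12xy - 6y^2 + 6x; equal, so the equation is exact.
Integrate M with respect to x (treating y as constant): ∫M dx = 3x^2y^2 - 2xy^3 + 3x^2y + h(y).
Differentiate w.r.t. y and set equal to N: the x-dependent terms already match, leaving h'(y) = 2. Integrate: h(y) = 2y.
So F(x,y) = 3x^2y^2 + 2y - 2xy^3 + 3x^2y.
General solution: 3x^2y^2 + 2y - 2xy^3 + 3x^2y = C.


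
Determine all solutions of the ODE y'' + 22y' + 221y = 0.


Characteristic equation: r² + 22r + 221 = 0.
Discriminant is negative; roots r = -11 ± 10i (complex conjugate pair).
General solution uses e^(α x)(C₁ cos(β x) + C₂ sin(β x)): y = e^(-11x)(C₁cos(10x) + C₂sin(10x)).


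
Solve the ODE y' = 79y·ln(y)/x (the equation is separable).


Separate: dy/[y ln(y)] = 79 dx/x.
Substitute u = ln(y): du/u = 79 dx/x.
Integrate: ln|ln(y)| = 79ln|x| + C₀, hence ln(y) = C·x^79.


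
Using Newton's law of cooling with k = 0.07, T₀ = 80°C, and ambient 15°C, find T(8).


Newton's law: dT/dt = -k(T - T_a) has solution T(t) = T_a + (T₀ - T_a)e^(-kt).
Plug in T_a = 15, T₀ = 80, k = 0.07, t = 8: T(8) = 15 + (65)e^(-0.56) ≈ 52.1°C.


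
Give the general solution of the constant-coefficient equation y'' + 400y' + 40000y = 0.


Characteristic equation: r² + 400r + 40000 = 0, i.e. (r + 200)² = 0.
Repeated root r = -200; include an x factor for the second linearly independent solution.
General solution: y = (C₁ + C₂x)e^(-200x).


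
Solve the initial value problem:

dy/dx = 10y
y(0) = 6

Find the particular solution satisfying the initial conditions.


General solution of y' = 10y is y = Ce^(10x).
Apply y(0) = 6: C = 6.
Particular solution: y = 6e^(10x).


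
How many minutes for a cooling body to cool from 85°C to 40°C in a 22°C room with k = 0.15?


From T(t) = T_a + (T₀ - T_a)e^(-kt), set T(t) = 40:
(40 - 22) / (85 - 22) = e^(-0.15t), so t = -ln(0.286)/0.15 ≈ 8.4 minutes.


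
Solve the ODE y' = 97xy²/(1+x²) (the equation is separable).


Separate: dy/y² = 97x/(1+x²) dx.
Integrate LHS: ∫ dy/y² = -1/y.
Integrate RHS via u = 1+x²: (97/2)ln(1+x²) + C.
Result: -1/y = (97/2)ln(1+x²) + C.


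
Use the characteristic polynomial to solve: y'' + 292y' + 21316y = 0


Characteristic equation: r² + 292r + 21316 = 0, i.e. (r + 146)² = 0.
Repeated root r = -146; include an x factor for the second linearly independent solution.
General solution: y = (C₁ + C₂x)e^(-146x).


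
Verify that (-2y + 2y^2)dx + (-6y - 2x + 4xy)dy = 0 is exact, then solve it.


Check exactness: ∂M/∂y = -2 + 4y and ∂N/∂x = -2 + 4y; equal, so the equation is exact.
Integrate M with respect to x (treating y as constant): ∫M dx = -2xy + 2xy^2 + h(y).
Differentiate w.r.t. y and set equal to N: the x-dependent terms already match, leaving h'(y) = -6y. Integrate: h(y) = -3y^2.
So F(x,y) = -3y^2 - 2xy + 2xy^2.
General solution: -3y^2 - 2xy + 2xy^2 = C.


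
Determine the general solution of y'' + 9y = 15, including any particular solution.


Homogeneous part: r² + 9 = 0 ⇒ r = ±3i, so y_h = C₁cos(3x) + C₂sin(3x).
Try constant y_p = A; plug in: 9A = 15 ⇒ A = 5/3.
General solution: y = C₁cos(3x) + C₂sin(3x) + 5/3.


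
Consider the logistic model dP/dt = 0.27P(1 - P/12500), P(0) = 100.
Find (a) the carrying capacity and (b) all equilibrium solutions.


Logistic ODE dP/dt = 0.27P(1 - P/12500) has equilibria where dP/dt = 0, i.e. P = 0 or P = 12500.
The coefficient (1 - P/K) = 0 when P = K, identifying K = 12500 as the carrying capacity.
(a) K = 12500; (b) equilibria P = 0 and P = 12500.


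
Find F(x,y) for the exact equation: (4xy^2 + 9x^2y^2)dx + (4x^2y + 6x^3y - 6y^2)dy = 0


Check exactness: ∂M/∂y = 8xy + 18x^2y and ∂N/∂x = 8xy + 18x^2y; equal, so the equation is exact.
Integrate M with respect to x (treating y as constant): ∫M dx = 2x^2y^2 + 3x^3y^2 + h(y).
Differentiate w.r.t. y and set equal to N: the x-dependent terms already match, leaving h'(y) = -6y^2. Integrate: h(y) = -2y^3.
So F(x,y) = 2x^2y^2 + 3x^3y^2 - 2y^3.
General solution: 2x^2y^2 + 3x^3y^2 - 2y^3 = C.


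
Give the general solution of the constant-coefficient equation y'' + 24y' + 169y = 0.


Characteristic equation: r² + 24r + 169 = 0.
Discriminant is negative; roots r = -12 ± 5i (complex conjugate pair).
General solution uses e^(α x)(C₁ cos(β x) + C₂ sin(β x)): y = e^(-12x)(C₁cos(5x) + C₂sin(5x)).


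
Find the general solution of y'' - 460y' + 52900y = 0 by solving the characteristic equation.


Characteristic equation: r² - 460r + 52900 = 0, i.e. (r - 230)² = 0.
Repeated root r = 230; include an x factor for the second linearly independent solution.
General solution: y = (C₁ + C₂x)e^(230x).


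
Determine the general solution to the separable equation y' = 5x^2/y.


Separate variables: y dy = 5x^2 dx.
Integrate both sides: y²/2 = (5/3)x^3 + C₀.
Multiply by 2: y² = (10/3)x^3 + C.


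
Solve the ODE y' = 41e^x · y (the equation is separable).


Separate variables: dy/y = 41e^x dx.
Integrate: ln|y| = 41e^x + C₀.
Exponentiate: y = Ce^(41e^x).


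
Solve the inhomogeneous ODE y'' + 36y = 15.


Homogeneous part: r² + 36 = 0 ⇒ r = ±6i, so y_h = C₁cos(6x) + C₂sin(6x).
Try constant y_p = A; plug in: 36A = 15 ⇒ A = 5/12.
General solution: y = C₁cos(6x) + C₂sin(6x) + 5/12.


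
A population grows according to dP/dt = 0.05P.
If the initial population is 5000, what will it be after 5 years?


The ODE dP/dt = 0.05P has solution P(t) = P(0)e^(0.05t).
Substitute P(0) = 5000 and t = 5: P(5) = 5000 e^(0.25) ≈ 6420.


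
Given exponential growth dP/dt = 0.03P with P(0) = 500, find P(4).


The ODE dP/dt = 0.03P has solution P(t) = P(0)e^(0.03t).
Substitute P(0) = 500 and t = 4: P(4) = 500 e^(0.12) ≈ 564.


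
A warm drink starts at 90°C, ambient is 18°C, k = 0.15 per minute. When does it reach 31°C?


From T(t) = T_a + (T₀ - T_a)e^(-kt), set T(t) = 31:
(31 - 18) / (90 - 18) = e^(-0.15t), so t = -ln(0.181)/0.15 ≈ 11.4 minutes.


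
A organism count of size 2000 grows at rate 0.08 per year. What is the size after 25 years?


The ODE dP/dt = 0.08P has solution P(t) = P(0)e^(0.08t).
Substitute P(0) = 2000 and t = 25: P(25) = 2000 e^(2.00) ≈ 14778.


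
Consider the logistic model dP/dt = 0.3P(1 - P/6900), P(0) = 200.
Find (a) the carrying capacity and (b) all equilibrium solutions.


Logistic ODE dP/dt = 0.3P(1 - P/6900) has equilibria where dP/dt = 0, i.e. P = 0 or P = 6900.
The coefficient (1 - P/K) = 0 when P = K, identifying K = 6900 as the carrying capacity.
(a) K = 6900; (b) equilibria P = 0 and P = 6900.


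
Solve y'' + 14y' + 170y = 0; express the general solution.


Characteristic equation: r² + 14r + 170 = 0.
Discriminant is negative; roots r = -7 ± 11i (complex conjugate pair).
General solution uses e^(α x)(C₁ cos(β x) + C₂ sin(β x)): y = e^(-7x)(C₁cos(11x) + C₂sin(11x)).


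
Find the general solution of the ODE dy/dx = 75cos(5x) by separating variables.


g(y) = 1, so integrate directly: y = ∫ 75cos(5x) dx = 15sin(5x) + C.


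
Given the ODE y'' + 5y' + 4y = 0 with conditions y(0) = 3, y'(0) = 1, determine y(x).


Characteristic roots of r² + 5r + 4 = 0 are -4, -1.
General solution y = c₁ e^(-4x) + c₂ e^(-x).
Apply y(0) = 3: c₁ + c₂ = 3. Apply y'(0) = 1: -4 c₁ - 1 c₂ = 1.
Solve: c₁ = -4/3, c₂ = 13/3.
Particular solution: y = -(4/3)e^(-4x) + (13/3)e^(-x).


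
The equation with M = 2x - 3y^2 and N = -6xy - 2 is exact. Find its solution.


Check exactness: ∂M/∂y = -6y and ∂N/∂x = -6y; equal, so the equation is exact.
Integrate M with respect to x (treating y as constant): ∫M dx = x^2 - 3xy^2 + h(y).
Differentiate w.r.t. y and set equal to N: the x-dependent terms already match, leaving h'(y) = -2. Integrate: h(y) = -2y.
So F(x,y) = x^2 - 3xy^2 - 2y.
General solution: x^2 - 3xy^2 - 2y = C.


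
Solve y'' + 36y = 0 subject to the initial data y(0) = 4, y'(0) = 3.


Characteristic roots of r² + 36 = 0 are ±6i, so y = C₁cos(6x) + C₂sin(6x).
Apply y(0) = 4: C₁ = 4. Differentiate and apply y'(0) = 3: 6·C₂ = 3, so C₂ = 1/2.
Particular solution: y = 4cos(6x) + (1/2)sin(6x).


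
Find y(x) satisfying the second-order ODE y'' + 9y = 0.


Characteristic equation: r² + 9 = 0.
Discriminant is negative; roots r = 0 ± 3i (complex conjugate pair).
General solution uses e^(α x)(C₁ cos(β x) + C₂ sin(β x)): y = C₁cos(3x) + C₂sin(3x).


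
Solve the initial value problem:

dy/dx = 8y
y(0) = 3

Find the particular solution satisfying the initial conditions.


General solution of y' = 8y is y = Ce^(8x).
Apply y(0) = 3: C = 3.
Particular solution: y = 3e^(8x).


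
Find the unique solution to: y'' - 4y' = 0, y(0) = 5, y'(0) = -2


Characteristic roots of r² - 4r = 0 are 0, 4.
General solution y = c₁ + c₂ e^(4x).
Apply y(0) = 5: c₁ + c₂ = 5. Apply y'(0) = -2: 0 c₁ + 4 c₂ = -2.
Solve: c₁ = 11/2, c₂ = -1/2.
Particular solution: y = 11/2 - (1/2)e^(4x).


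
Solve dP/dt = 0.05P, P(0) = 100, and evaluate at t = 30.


The ODE dP/dt = 0.05P has solution P(t) = P(0)e^(0.05t).
Substitute P(0) = 100 and t = 30: P(30) = 100 e^(1.50) ≈ 448.


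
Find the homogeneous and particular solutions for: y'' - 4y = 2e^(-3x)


Characteristic roots of r² - 4 = 0 are -2, 2.
y_h = C₁e^(-2x) + C₂e^(2x).
Forcing exponent -3 is not a characteristic root; try y_p = Ae^(-3x).
Substitute: A·(9 + (0)·-3 + (-4)) = A·5 = 2, so A = 2/5.
General solution: y = C₁e^(-2x) + C₂e^(2x) + (2/5)e^(-3x).


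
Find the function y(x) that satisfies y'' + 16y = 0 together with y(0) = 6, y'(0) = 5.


Characteristic roots of r² + 16 = 0 are ±4i, so y = C₁cos(4x) + C₂sin(4x).
Apply y(0) = 6: C₁ = 6. Differentiate and apply y'(0) = 5: 4·C₂ = 5, so C₂ = 5/4.
Particular solution: y = 6cos(4x) + (5/4)sin(4x).


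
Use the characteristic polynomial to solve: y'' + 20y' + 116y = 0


Characteristic equation: r² + 20r + 116 = 0.
Discriminant is negative; roots r = -10 ± 4i (complex conjugate pair).
General solution uses e^(α x)(C₁ cos(β x) + C₂ sin(β x)): y = e^(-10x)(C₁cos(4x) + C₂sin(4x)).


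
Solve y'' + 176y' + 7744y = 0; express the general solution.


Characteristic equation: r² + 176r + 7744 = 0, i.e. (r + 88)² = 0.
Repeated root r = -88; include an x factor for the second linearly independent solution.
General solution: y = (C₁ + C₂x)e^(-88x).


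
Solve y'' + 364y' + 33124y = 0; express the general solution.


Characteristic equation: r² + 364r + 33124 = 0, i.e. (r + 182)² = 0.
Repeated root r = -182; include an x factor for the second linearly independent solution.
General solution: y = (C₁ + C₂x)e^(-182x).


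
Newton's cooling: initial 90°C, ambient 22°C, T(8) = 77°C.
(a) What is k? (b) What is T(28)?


Newton's law: T(t) = T_a + (T₀ - T_a)e^(-kt).
(a) Use T(8) = 77: (77 - 22)/(90 - 22) = e^(-k·8), so k = -ln(0.809)/8 ≈ 0.0265.
(b) Apply k to t = 28: T(28) = 22 + (68)e^(-0.743) ≈ 54.4°C.


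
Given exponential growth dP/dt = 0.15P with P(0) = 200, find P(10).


The ODE dP/dt = 0.15P has solution P(t) = P(0)e^(0.15t).
Substitute P(0) = 200 and t = 10: P(10) = 200 e^(1.50) ≈ 896.


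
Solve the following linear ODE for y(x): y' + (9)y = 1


P(x) = 9, Q(x) = 1; integrating factor μ = e^(9x).
(μ y)' = e^(9x) ⇒ μ y = (1/9)e^(9x) + C.
Divide by μ: y = 1/9 + Ce^(-9x).


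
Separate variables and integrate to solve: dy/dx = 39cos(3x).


g(y) = 1, so integrate directly: y = ∫ 39cos(3x) dx = 13sin(3x) + C.


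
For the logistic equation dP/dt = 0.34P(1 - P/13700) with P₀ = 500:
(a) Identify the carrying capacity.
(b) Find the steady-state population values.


Logistic ODE dP/dt = 0.34P(1 - P/13700) has equilibria where dP/dt = 0, i.e. P = 0 or P = 13700.
The coefficient (1 - P/K) = 0 when P = K, identifying K = 13700 as the carrying capacity.
(a) K = 13700; (b) equilibria P = 0 and P = 13700.


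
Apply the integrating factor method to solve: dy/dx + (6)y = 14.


P(x) = 6, Q(x) = 14; integrating factor μ = e^(6x).
(μ y)' = 14e^(6x) ⇒ μ y = (7/3)e^(6x) + C.
Divide by μ: y = 7/3 + Ce^(-6x).


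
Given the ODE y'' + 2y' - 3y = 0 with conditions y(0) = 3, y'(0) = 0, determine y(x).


Characteristic roots of r² + 2r - 3 = 0 are 1, -3.
General solution y = c₁ e^(x) + c₂ e^(-3x).
Apply y(0) = 3: c₁ + c₂ = 3. Apply y'(0) = 0: 1 c₁ - 3 c₂ = 0.
Solve: c₁ = 9/4, c₂ = 3/4.
Particular solution: y = (9/4)e^(x) + (3/4)e^(-3x).


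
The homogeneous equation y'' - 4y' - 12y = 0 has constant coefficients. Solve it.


Characteristic equation: r² - 4r - 12 = 0.
Factor: (r + 2)(r - 6) = 0 ⇒ r = -2, 6 (distinct real).
General solution: y = C₁e^(-2x) + C₂e^(6x).


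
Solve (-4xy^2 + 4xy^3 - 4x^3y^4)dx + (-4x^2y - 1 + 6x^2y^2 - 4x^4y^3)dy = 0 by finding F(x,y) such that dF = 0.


Check exactness: ∂M/∂y = -8xy + 12xy^2 - 16x^3y^3 and ∂N/∂x = -8xy + 12xy^2 - 16x^3y^3; equal, so the equation is exact.
Integrate M with respect to x (treating y as constant): ∫M dx = -2x^2y^2 + 2x^2y^3 - x^4y^4 + h(y).
Differentiate w.r.t. y and set equal to N: the x-dependent terms already match, leaving h'(y) = -1. Integrate: h(y) = -y.
So F(x,y) = -2x^2y^2 - y + 2x^2y^3 - x^4y^4.
General solution: -2x^2y^2 - y + 2x^2y^3 - x^4y^4 = C.


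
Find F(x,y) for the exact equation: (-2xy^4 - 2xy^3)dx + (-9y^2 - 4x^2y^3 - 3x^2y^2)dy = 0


Check exactness: ∂M/∂y = -8xy^3 - 6xy^2 and ∂N/∂x = -8xy^3 - 6xy^2; equal, so the equation is exact.
Integrate M with respect to x (treating y as constant): ∫M dx = -x^2y^4 - x^2y^3 + h(y).
Differentiate w.r.t. y and set equal to N: the x-dependent terms already match, leaving h'(y) = -9y^2. Integrate: h(y) = -3y^3.
So F(x,y) = -3y^3 - x^2y^4 - x^2y^3.
General solution: -3y^3 - x^2y^4 - x^2y^3 = C.


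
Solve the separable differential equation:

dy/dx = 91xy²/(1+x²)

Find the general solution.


Separate: dy/y² = 91x/(1+x²) dx.
Integrate LHS: ∫ dy/y² = -1/y.
Integrate RHS via u = 1+x²: (91/2)ln(1+x²) + C.
Result: -1/y = (91/2)ln(1+x²) + C.


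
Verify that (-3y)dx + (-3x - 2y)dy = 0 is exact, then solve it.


Check exactness: ∂M/∂y = -3 and ∂N/∂x = -3; equal, so the equation is exact.
Integrate M with respect to x (treating y as constant): ∫M dx = -3xy + h(y).
Differentiate w.r.t. y and set equal to N: the x-dependent terms already match, leaving h'(y) = -2y. Integrate: h(y) = -y^2.
So F(x,y) = -3xy - y^2.
General solution: -3xy - y^2 = C.


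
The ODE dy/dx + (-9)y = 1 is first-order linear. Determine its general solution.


P(x) = -9 ⇒ μ = e^(-9x).
(μ y)' = e^(-9x) ⇒ μ y = -(1/9)e^(-9x) + C.
Divide by μ: y = -1/9 + Ce^(9x).


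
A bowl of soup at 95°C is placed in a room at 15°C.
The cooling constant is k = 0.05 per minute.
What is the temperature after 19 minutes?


Newton's law: dT/dt = -k(T - T_a) has solution T(t) = T_a + (T₀ - T_a)e^(-kt).
Plug in T_a = 15, T₀ = 95, k = 0.05, t = 19: T(19) = 15 + (80)e^(-0.95) ≈ 45.9°C.


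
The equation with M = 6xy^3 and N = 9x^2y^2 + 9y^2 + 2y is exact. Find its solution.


Check exactness: ∂M/∂y = 18xy^2 and ∂N/∂x = 18xy^2; equal, so the equation is exact.
Integrate M with respect to x (treating y as constant): ∫M dx = 3x^2y^3 + h(y).
Differentiate w.r.t. y and set equal to N: the x-dependent terms already match, leaving h'(y) = 9y^2 + 2y. Integrate: h(y) = 3y^3 + y^2.
So F(x,y) = 3x^2y^3 + 3y^3 + y^2.
General solution: 3x^2y^3 + 3y^3 + y^2 = C.


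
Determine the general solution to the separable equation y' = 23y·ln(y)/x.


Separate: dy/[y ln(y)] = 23 dx/x.
Substitute u = ln(y): du/u = 23 dx/x.
Integrate: ln|ln(y)| = 23ln|x| + C₀, hence ln(y) = C·x^23.


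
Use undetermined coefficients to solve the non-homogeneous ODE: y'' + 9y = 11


Homogeneous part: r² + 9 = 0 ⇒ r = ±3i, so y_h = C₁cos(3x) + C₂sin(3x).
Try constant y_p = A; plug in: 9A = 11 ⇒ A = 11/9.
General solution: y = C₁cos(3x) + C₂sin(3x) + 11/9.


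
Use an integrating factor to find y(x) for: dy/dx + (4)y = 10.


P(x) = 4, Q(x) = 10; integrating factor μ = e^(4x).
(μ y)' = 10e^(4x) ⇒ μ y = (5/2)e^(4x) + C.
Divide by μ: y = 5/2 + Ce^(-4x).


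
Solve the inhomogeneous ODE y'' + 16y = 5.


Homogeneous part: r² + 16 = 0 ⇒ r = ±4i, so y_h = C₁cos(4x) + C₂sin(4x).
Try constant y_p = A; plug in: 16A = 5 ⇒ A = 5/16.
General solution: y = C₁cos(4x) + C₂sin(4x) + 5/16.


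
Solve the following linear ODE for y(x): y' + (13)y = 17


P(x) = 13, Q(x) = 17; integrating factor μ = e^(13x).
(μ y)' = 17e^(13x) ⇒ μ y = (17/13)e^(13x) + C.
Divide by μ: y = 17/13 + Ce^(-13x).
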